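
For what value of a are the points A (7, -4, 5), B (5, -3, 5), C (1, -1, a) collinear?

Collinearity requires AB × AC = 0; each component is linear in a.
The x-component gives (1)a + (-5) = 0, so a = 5.
The remaining components then also vanish.

5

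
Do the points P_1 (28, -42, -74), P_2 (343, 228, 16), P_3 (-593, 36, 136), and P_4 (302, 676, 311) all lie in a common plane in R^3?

With P_1 as base: P_1P_2 = (315, 270, 90), P_1P_3 = (-621, 78, 210), P_1P_4 = (274, 718, 385).
P_1P_3 × P_1P_4 = (-120750, 296625, -467250).
P_1P_2 · (P_1P_3 × P_1P_4) = 0.
The scalar triple product vanishes, so the four points are coplanar.

Yes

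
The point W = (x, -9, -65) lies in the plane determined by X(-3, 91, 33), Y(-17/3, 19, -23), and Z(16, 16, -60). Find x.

6

Coplanarity requires XY · (XZ × XW) = 0.
XY = (-8/3, -72, -56), XZ = (19, -75, -93); the triple product is linear in x with coefficient 2496 and constant term -14976.
Setting it to zero: x = 6.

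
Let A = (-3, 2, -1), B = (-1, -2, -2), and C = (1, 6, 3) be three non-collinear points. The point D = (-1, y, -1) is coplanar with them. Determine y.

0

The plane through A, B, C has equation −12x − 12y + 24z = -12.
Substituting D: (-12)y + (-12) = -12, so y = 0.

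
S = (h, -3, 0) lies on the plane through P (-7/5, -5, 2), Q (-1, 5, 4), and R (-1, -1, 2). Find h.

The plane through P, Q, R has equation −8x + (4/5)y − (12/5)z = 12/5.
Substituting S: (-8)h + (-12/5) = 12/5, so h = -3/5.

-3/5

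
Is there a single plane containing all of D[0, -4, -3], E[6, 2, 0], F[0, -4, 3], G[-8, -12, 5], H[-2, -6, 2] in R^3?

The plane through D, E, F has normal n = DE × DF = (36, -36, 0) and equation n·P = 144.
Checking the remaining points: n·G = 144, n·H = 144.
All equal 144, so all 5 points lie in one plane.

Yes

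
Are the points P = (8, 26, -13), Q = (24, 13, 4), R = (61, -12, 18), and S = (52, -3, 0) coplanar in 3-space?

A normal to the plane through P, Q, R is n = PQ × PR = (243, 405, 81).
The plane has equation n·X = 11421. For S: n·S = 11421.
Equal, so S lies in the plane and all four are coplanar.

Yes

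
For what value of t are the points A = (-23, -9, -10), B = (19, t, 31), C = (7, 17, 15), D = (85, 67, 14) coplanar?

29

The points are coplanar iff AB · (AC × AD) = 0.
Expanding, this is linear in t: (1980)t + (-57420) = 0.
So t = 29.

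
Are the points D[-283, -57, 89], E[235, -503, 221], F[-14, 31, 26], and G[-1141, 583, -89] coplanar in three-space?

A normal to the plane through D, E, F is n = DE × DF = (16482, 68142, 165558).
The plane has equation n·P = 6186162. For G: n·G = 6186162.
Equal, so G lies in the plane and all four are coplanar.

Yes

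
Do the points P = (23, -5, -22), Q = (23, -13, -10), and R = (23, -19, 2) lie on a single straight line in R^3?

No

PQ = (0, -8, 12), PR = (0, -14, 24).
Comparing components 2 and 3: (-8)(24) − (12)(-14) = -24 ≠ 0, so PQ and PR are not parallel and the points are not collinear.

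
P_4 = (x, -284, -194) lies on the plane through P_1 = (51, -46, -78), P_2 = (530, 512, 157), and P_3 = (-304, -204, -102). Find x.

The plane through P_1, P_2, P_3 has equation 23738x − 71929y + 122408z = -5028452.
Substituting P_4: (23738)x + (-3319316) = -5028452, so x = -72.

-72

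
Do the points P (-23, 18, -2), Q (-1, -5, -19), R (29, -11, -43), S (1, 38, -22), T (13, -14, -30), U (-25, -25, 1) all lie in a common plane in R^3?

The plane through P, Q, R has normal n = PQ × PR = (450, 18, 558) and equation n·X = -11142.
Checking the remaining points: n·S = -11142, n·T = -11142, n·U = -11142.
All equal -11142, so all 6 points lie in one plane.

Yes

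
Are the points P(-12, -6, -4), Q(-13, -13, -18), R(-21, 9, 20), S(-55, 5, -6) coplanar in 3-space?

Yes

A normal to the plane through P, Q, R is n = PQ × PR = (42, 150, -78).
The plane has equation n·X = -1092. For S: n·S = -1092.
Equal, so S lies in the plane and all four are coplanar.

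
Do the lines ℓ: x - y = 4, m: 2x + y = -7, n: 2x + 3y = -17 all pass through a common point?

Yes

Intersecting ℓ and m: solving the 2×2 system gives (x, y) = (-1, -5).
Substitute into n: (2)(-1) + (3)(-5) = -17.
This equals -17, so (-1, -5) lies on all three lines and they are concurrent.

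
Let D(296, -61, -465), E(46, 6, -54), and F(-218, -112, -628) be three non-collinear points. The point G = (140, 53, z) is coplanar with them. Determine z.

A normal to the plane is n = DE × DF = (10040, -252004, 47188).
G lies in the plane iff n · DG = 0.
This gives (47188)z + (-8352276) = 0, so z = 177.

177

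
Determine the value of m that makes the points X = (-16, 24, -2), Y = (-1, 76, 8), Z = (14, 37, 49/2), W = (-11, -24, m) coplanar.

6

Normal to plane XYZ: n = (1248, -195/2, -1365); plane equation n·P = -19578.
Requiring n·W = -19578: (-1365)m + (-11388) = -19578.
So m = 6.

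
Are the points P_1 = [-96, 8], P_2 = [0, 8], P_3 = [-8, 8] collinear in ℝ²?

P_1P_2 = (96, 0), P_1P_3 = (88, 0).
Twice the signed area of △P_1P_2P_3 is (96)(0) − (0)(88) = 0.
The triangle is degenerate (zero area), so the points are collinear.

Yes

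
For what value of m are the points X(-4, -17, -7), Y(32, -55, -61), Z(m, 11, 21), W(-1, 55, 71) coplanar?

Coplanarity ⇔ det[XY; XZ; XW] = 0.
Expanding, this is linear in m: (-924)m + (3696) = 0.
So m = 4.

4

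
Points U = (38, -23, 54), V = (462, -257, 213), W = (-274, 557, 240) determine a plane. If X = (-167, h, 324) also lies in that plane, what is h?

Coplanarity requires UV · (UW × UX) = 0.
UV = (424, -234, 159), UW = (-312, 580, 186); the triple product is linear in h with coefficient -128472 and constant term 71558904.
Setting it to zero: h = 557.

557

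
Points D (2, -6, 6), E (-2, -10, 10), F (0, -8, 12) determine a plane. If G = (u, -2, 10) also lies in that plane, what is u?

6

A normal to the plane is n = DE × DF = (-16, 16, 0).
G lies in the plane iff n · DG = 0.
This gives (-16)u + (96) = 0, so u = 6.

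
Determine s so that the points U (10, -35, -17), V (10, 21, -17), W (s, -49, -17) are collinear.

10

Direction UV = (0, 56, 0). From the y-coordinate of W, the parameter along the line is τ = (-49 − (-35))/56 = -1/4.
Then s = 10 + (-1/4)·(0) = 10.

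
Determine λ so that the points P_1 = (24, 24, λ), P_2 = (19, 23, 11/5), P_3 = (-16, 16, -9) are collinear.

19/5

Collinearity requires P_1P_2 × P_1P_3 = 0; each component is linear in λ.
The x-component gives (-7)λ + (133/5) = 0, so λ = 19/5.
The remaining components then also vanish.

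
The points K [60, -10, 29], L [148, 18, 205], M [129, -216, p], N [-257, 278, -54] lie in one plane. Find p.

Coplanarity ⇔ det[KL; KM; KN] = 0.
Expanding, this is linear in p: (-34220)p + (-5338320) = 0.
So p = -156.

-156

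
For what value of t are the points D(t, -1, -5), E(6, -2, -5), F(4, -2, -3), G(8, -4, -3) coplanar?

Coplanarity ⇔ det[DE; DF; DG] = 0.
Expanding, this is linear in t: (-4)t + (16) = 0.
So t = 4.

4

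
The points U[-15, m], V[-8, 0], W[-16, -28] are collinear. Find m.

-49/2

Collinearity: (U − V) must be parallel to (W − V) = (-8, -28).
Cross-multiplying the components: (m − 0)·(-8) = (-7)·(-28).
Solving gives m = -49/2.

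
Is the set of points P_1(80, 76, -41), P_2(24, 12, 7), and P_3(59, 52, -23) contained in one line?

Yes

P_1P_2 = (-56, -64, 48), P_1P_3 = (-21, -24, 18).
Each component of P_1P_3 is 3/8 times the corresponding component of P_1P_2, so P_1P_3 = 3/8·P_1P_2 and the points are collinear.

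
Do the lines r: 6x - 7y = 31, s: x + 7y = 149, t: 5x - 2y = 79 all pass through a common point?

No

Intersecting r and s: solving the 2×2 system gives (x, y) = (180/7, 863/49).
Substitute into t: (5)(180/7) + (-2)(863/49) = 4574/49.
But t requires 79 ≠ 4574/49, so the three lines have no common point.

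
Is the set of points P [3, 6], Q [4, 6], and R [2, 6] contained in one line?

PQ = (1, 0), PR = (-1, 0).
det[PQ; PR] = (1)(0) − (0)(-1) = 0.
The determinant is zero, so the points are collinear.

Yes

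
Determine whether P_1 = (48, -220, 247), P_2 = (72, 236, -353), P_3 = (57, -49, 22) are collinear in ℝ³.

Yes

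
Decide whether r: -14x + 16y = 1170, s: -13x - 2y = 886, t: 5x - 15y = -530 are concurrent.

No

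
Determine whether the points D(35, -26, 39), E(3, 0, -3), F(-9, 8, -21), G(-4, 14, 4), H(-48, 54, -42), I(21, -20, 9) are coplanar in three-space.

No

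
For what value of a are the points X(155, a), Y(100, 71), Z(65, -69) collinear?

291

Collinearity: (X − Y) must be parallel to (Z − Y) = (-35, -140).
Cross-multiplying the components: (a − 71)·(-35) = (55)·(-140).
Solving gives a = 291.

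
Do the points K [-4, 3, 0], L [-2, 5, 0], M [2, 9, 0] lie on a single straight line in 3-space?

Yes

KL = (2, 2, 0), KM = (6, 6, 0).
Each component of KM is 3 times the corresponding component of KL, so KM = 3·KL and the points are collinear.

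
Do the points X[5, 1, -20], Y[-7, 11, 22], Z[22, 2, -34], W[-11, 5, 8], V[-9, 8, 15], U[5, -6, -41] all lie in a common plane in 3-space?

Yes

The plane through X, Y, Z has normal n = XY × XZ = (-182, 546, -182) and equation n·P = 3276.
Checking the remaining points: n·W = 3276, n·V = 3276, n·U = 3276.
All equal 3276, so all 6 points lie in one plane.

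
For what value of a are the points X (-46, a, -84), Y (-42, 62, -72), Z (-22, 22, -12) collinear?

70

Direction YZ = (20, -40, 60). From the x-coordinate of X, the parameter along the line is τ = (-46 − (-42))/20 = -1/5.
Then a = 62 + (-1/5)·(-40) = 70.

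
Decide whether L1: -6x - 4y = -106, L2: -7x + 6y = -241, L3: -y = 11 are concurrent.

Intersecting L1 and L2: solving the 2×2 system gives (x, y) = (25, -11).
Substitute into L3: (0)(25) + (-1)(-11) = 11.
This equals 11, so (25, -11) lies on all three lines and they are concurrent.

Yes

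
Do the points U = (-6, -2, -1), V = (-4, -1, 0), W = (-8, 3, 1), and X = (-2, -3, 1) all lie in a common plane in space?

No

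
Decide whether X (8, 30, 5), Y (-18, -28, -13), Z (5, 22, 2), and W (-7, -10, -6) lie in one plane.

The four points are coplanar iff the 3×3 determinant with rows XY, XZ, XW is zero.
Rows: (-26, -58, -18), (-3, -8, -3), (-15, -40, -11).
Expanding along the first row: (-26)(-32) − (-58)(-12) + (-18)(0) = 136.
Nonzero ⇒ not coplanar.

No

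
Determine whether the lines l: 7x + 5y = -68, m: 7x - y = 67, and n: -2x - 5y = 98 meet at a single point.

Intersecting l and m: solving the 2×2 system gives (x, y) = (89/14, -45/2).
Substitute into n: (-2)(89/14) + (-5)(-45/2) = 1397/14.
But n requires 98 ≠ 1397/14, so the three lines have no common point.

No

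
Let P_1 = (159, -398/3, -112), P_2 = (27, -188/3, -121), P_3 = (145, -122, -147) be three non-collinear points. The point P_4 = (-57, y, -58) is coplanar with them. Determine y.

A normal to the plane is n = P_1P_2 × P_1P_3 = (-2354, -4494, -428).
P_4 lies in the plane iff n · P_1P_4 = 0.
This gives (-4494)y + (-110852) = 0, so y = -74/3.

-74/3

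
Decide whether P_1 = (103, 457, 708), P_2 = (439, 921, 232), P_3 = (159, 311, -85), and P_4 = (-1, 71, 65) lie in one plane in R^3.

No

With P_1 as base: P_1P_2 = (336, 464, -476), P_1P_3 = (56, -146, -793), P_1P_4 = (-104, -386, -643).
P_1P_3 × P_1P_4 = (-212220, 118480, -36800).
P_1P_2 · (P_1P_3 × P_1P_4) = 1185600.
Since 1185600 ≠ 0, the four points are not coplanar.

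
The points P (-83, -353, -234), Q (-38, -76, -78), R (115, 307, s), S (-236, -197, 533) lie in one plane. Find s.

Normal to plane PQS: n = (188123, -58383, 49401); plane equation n·X = -6564844.
Requiring n·R = -6564844: (49401)s + (3710564) = -6564844.
So s = -208.

-208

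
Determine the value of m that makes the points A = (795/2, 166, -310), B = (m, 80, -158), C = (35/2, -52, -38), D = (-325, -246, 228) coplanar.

479/2

Normal to plane ACD: n = (-5220, 7920, -945); plane equation n·P = -467280.
Requiring n·B = -467280: (-5220)m + (782910) = -467280.
So m = 479/2.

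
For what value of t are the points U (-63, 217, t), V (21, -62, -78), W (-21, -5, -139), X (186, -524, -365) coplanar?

165

The points are coplanar iff UV · (UW × UX) = 0.
Expanding, this is linear in t: (-9999)t + (1649835) = 0.
So t = 165.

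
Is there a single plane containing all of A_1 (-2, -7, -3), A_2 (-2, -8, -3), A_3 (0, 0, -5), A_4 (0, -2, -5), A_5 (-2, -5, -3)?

Yes

The plane through A_1, A_2, A_3 has normal n = A_1A_2 × A_1A_3 = (2, 0, 2) and equation n·P = -10.
Checking the remaining points: n·A_4 = -10, n·A_5 = -10.
All equal -10, so all 5 points lie in one plane.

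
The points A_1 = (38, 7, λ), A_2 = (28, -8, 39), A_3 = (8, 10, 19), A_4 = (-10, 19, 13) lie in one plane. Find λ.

9

Coplanarity ⇔ det[A_1A_2; A_1A_3; A_1A_4] = 0.
Expanding, this is linear in λ: (-144)λ + (1296) = 0.
So λ = 9.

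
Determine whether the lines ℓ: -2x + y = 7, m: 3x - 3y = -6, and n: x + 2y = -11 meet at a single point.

Yes

The three lines meet at one point iff the augmented coefficient matrix [aᵢ bᵢ cᵢ] has rank < 3, i.e. its determinant vanishes.
Here the determinant is 0.
It vanishes, so the lines are concurrent at (-5, -3).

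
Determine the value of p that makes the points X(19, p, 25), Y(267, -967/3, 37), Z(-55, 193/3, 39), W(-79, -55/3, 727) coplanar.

Coplanarity ⇔ det[XY; XZ; XW] = 0.
Expanding, this is linear in p: (-221488)p + (-14839696/3) = 0.
So p = -67/3.

-67/3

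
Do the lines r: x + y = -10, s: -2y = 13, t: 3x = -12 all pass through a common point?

No

Intersecting r and s: solving the 2×2 system gives (x, y) = (-7/2, -13/2).
Substitute into t: (3)(-7/2) + (0)(-13/2) = -21/2.
But t requires -12 ≠ -21/2, so the three lines have no common point.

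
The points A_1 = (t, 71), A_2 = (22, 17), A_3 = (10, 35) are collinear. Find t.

The three points are collinear iff det[A_1A_2; A_1A_3] = 0.
This determinant is linear in t: (-18)t + (-252) = 0, so t = -14.

-14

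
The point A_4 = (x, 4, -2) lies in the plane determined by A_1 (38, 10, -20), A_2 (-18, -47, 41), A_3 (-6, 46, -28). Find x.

2

A normal to the plane is n = A_1A_2 × A_1A_3 = (-1740, -3132, -4524).
A_4 lies in the plane iff n · A_1A_4 = 0.
This gives (-1740)x + (3480) = 0, so x = 2.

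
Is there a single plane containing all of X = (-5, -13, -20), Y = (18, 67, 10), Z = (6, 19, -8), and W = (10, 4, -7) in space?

No

The four points are coplanar iff the 3×3 determinant with rows XY, XZ, XW is zero.
Rows: (23, 80, 30), (11, 32, 12), (15, 17, 13).
Expanding along the first row: (23)(212) − (80)(-37) + (30)(-293) = -954.
Nonzero ⇒ not coplanar.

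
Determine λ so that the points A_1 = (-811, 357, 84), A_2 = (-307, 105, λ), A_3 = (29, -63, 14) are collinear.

42

Collinearity requires A_1A_2 × A_1A_3 = 0; each component is linear in λ.
The x-component gives (420)λ + (-17640) = 0, so λ = 42.
The remaining components then also vanish.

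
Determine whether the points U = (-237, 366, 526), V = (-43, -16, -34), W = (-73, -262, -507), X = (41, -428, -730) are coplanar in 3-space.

A normal to the plane through U, V, W is n = UV × UW = (42926, 108562, -59184).
The plane has equation n·P = -1570554. For X: n·X = -1500250.
-1500250 ≠ -1570554, so X is off the plane.

No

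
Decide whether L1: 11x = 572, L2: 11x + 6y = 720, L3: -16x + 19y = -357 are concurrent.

No

The three lines meet at one point iff the augmented coefficient matrix [aᵢ bᵢ cᵢ] has rank < 3, i.e. its determinant vanishes.
Here the determinant is 418.
Nonzero, so no common point exists.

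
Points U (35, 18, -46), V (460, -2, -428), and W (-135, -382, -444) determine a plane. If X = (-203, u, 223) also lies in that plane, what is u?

70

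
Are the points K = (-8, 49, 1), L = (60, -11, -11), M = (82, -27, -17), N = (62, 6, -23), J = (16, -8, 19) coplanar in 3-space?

Yes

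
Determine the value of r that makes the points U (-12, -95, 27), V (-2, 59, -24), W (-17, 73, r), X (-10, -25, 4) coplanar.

Normal to plane UVX: n = (28, 128, 392); plane equation n·P = -1912.
Requiring n·W = -1912: (392)r + (8868) = -1912.
So r = -55/2.

-55/2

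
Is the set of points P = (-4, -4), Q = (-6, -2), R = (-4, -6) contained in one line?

PQ = (-2, 2), PR = (0, -2).
Twice the signed area of △PQR is (-2)(-2) − (2)(0) = 4.
The area is nonzero, so the three points are not collinear.

No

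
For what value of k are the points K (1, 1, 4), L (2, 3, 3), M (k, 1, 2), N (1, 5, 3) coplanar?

The points are coplanar iff KL · (KM × KN) = 0.
Expanding, this is linear in k: (-2)k + (10) = 0.
So k = 5.

5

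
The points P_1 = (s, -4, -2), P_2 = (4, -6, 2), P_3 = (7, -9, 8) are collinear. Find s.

2

Collinearity requires P_1P_2 × P_1P_3 = 0; each component is linear in s.
The y-component gives (6)s + (-12) = 0, so s = 2.
The remaining components then also vanish.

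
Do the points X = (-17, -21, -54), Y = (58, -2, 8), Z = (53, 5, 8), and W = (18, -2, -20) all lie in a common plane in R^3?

With X as base: XY = (75, 19, 62), XZ = (70, 26, 62), XW = (35, 19, 34).
XZ × XW = (-294, -210, 420).
XY · (XZ × XW) = 0.
The scalar triple product vanishes, so the four points are coplanar.

Yes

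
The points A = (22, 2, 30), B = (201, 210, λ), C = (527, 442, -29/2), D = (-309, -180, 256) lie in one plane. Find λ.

Normal to plane ACD: n = (91341, -198801/2, 53730); plane equation n·P = 3422601.
Requiring n·B = 3422601: (53730)λ + (-2514564) = 3422601.
So λ = 221/2.

221/2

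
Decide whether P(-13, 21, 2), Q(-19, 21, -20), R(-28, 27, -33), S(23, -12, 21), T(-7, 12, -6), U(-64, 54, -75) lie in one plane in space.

The plane through P, Q, R has normal n = PQ × PR = (132, 120, -36) and equation n·X = 732.
Checking the remaining points: n·S = 840, n·T = 732, n·U = 732.
Since n·S = 840 ≠ 732, S is off the plane and the points are not all coplanar.

No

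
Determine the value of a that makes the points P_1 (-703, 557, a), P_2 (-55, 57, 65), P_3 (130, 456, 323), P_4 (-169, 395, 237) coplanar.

The points are coplanar iff P_1P_2 · (P_1P_3 × P_1P_4) = 0.
Expanding, this is linear in a: (-108016)a + (25599792) = 0.
So a = 237.

237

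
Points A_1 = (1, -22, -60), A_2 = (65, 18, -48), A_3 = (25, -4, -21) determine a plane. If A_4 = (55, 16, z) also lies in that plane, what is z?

Coplanarity requires A_1A_2 · (A_1A_3 × A_1A_4) = 0.
A_1A_2 = (64, 40, 12), A_1A_3 = (24, 18, 39); the triple product is linear in z with coefficient 192 and constant term 192.
Setting it to zero: z = -1.

-1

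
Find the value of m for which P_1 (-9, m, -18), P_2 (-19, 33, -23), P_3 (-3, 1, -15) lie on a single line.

13

Direction P_2P_3 = (16, -32, 8). From the x-coordinate of P_1, the parameter along the line is τ = (-9 − (-19))/16 = 5/8.
Then m = 33 + 5/8·(-32) = 13.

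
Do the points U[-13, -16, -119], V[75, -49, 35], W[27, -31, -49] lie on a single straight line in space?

UV = (88, -33, 154), UW = (40, -15, 70).
UV × UW = (0, 0, 0).
The cross product vanishes, so the three points are collinear.

Yes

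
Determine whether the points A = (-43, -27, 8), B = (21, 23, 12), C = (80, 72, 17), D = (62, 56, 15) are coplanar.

Yes

A normal to the plane through A, B, C is n = AB × AC = (54, -84, 186).
The plane has equation n·P = 1434. For D: n·D = 1434.
Equal, so D lies in the plane and all four are coplanar.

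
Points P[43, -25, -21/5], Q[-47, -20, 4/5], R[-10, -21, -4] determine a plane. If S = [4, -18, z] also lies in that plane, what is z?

-73/5

A normal to the plane is n = PQ × PR = (-19, -247, -95).
S lies in the plane iff n · PS = 0.
This gives (-95)z + (-1387) = 0, so z = -73/5.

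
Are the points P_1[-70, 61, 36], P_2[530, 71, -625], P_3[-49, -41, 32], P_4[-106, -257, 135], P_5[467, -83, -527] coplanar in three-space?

Yes

The plane through P_1, P_2, P_3 has normal n = P_1P_2 × P_1P_3 = (-67462, -11481, -61410) and equation n·P = 1811239.
Checking the remaining points: n·P_4 = 1811239, n·P_5 = 1811239.
All equal 1811239, so all 5 points lie in one plane.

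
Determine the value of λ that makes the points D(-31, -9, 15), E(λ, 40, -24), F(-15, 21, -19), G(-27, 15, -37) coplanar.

Normal to plane DFG: n = (-744, 696, 264); plane equation n·P = 20760.
Requiring n·E = 20760: (-744)λ + (21504) = 20760.
So λ = 1.

1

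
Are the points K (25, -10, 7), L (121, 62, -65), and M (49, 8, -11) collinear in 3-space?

Yes

KL = (96, 72, -72), KM = (24, 18, -18).
Each component of KM is 1/4 times the corresponding component of KL, so KM = 1/4·KL and the points are collinear.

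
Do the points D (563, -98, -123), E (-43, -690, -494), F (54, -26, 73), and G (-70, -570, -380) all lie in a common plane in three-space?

The four points are coplanar iff the 3×3 determinant with rows DE, DF, DG is zero.
Rows: (-606, -592, -371), (-509, 72, 196), (-633, -472, -257).
Expanding along the first row: (-606)(74008) − (-592)(254881) + (-371)(285824) = 0.
Zero determinant ⇒ coplanar.

Yes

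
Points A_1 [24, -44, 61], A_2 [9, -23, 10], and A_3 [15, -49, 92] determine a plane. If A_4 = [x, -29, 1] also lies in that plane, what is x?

Coplanarity requires A_1A_2 · (A_1A_3 × A_1A_4) = 0.
A_1A_2 = (-15, 21, -51), A_1A_3 = (-9, -5, 31); the triple product is linear in x with coefficient 396 and constant term -11484.
Setting it to zero: x = 29.

29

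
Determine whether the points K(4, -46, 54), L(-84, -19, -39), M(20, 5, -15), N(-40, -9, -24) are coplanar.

With K as base: KL = (-88, 27, -93), KM = (16, 51, -69), KN = (-44, 37, -78).
KM × KN = (-1425, 4284, 2836).
KL · (KM × KN) = -22680.
Since -22680 ≠ 0, the four points are not coplanar.

No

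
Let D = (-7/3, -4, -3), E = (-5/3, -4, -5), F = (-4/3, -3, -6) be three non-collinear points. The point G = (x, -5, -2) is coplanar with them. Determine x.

Coplanarity requires DE · (DF × DG) = 0.
DE = (2/3, 0, -2), DF = (1, 1, -3); the triple product is linear in x with coefficient 2 and constant term 16/3.
Setting it to zero: x = -8/3.

-8/3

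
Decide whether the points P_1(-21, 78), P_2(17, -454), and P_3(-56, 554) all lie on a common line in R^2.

No

P_1P_2 = (38, -532), P_1P_3 = (-35, 476).
Twice the signed area of △P_1P_2P_3 is (38)(476) − (-532)(-35) = -532.
The area is nonzero, so the three points are not collinear.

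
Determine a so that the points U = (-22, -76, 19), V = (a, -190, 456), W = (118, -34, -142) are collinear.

-402

Direction UW = (140, 42, -161). From the y-coordinate of V, the parameter along the line is τ = (-190 − (-76))/42 = -19/7.
Then a = (-22) + (-19/7)·(140) = -402.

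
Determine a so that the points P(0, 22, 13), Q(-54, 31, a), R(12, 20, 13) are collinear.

13

Direction PR = (12, -2, 0). From the x-coordinate of Q, the parameter along the line is τ = (-54 − 0)/12 = -9/2.
Then a = 13 + (-9/2)·(0) = 13.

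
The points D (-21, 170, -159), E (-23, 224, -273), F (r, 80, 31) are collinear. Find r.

Collinearity requires DE × DF = 0; each component is linear in r.
The y-component gives (-114)r + (-2014) = 0, so r = -53/3.
The remaining components then also vanish.

-53/3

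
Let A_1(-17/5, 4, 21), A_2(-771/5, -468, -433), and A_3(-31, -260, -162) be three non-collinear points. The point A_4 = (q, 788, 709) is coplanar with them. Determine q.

Coplanarity requires A_1A_2 · (A_1A_3 × A_1A_4) = 0.
A_1A_2 = (-754/5, -472, -454), A_1A_3 = (-138/5, -264, -183); the triple product is linear in q with coefficient -33480 and constant term 6501816.
Setting it to zero: q = 971/5.

971/5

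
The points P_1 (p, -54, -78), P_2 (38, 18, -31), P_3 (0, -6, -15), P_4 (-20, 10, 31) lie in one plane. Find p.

The points are coplanar iff P_1P_2 · (P_1P_3 × P_1P_4) = 0.
Expanding, this is linear in p: (1360)p + (0) = 0.
So p = 0.

0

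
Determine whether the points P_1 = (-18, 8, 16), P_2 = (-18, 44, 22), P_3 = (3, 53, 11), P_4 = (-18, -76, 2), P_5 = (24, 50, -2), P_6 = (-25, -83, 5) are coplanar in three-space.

The plane through P_1, P_2, P_3 has normal n = P_1P_2 × P_1P_3 = (-450, 126, -756) and equation n·P = -2988.
Checking the remaining points: n·P_4 = -2988, n·P_5 = -2988, n·P_6 = -2988.
All equal -2988, so all 6 points lie in one plane.

Yes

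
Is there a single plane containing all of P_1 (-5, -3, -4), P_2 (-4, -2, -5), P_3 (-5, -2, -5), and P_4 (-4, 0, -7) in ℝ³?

The four points are coplanar iff the 3×3 determinant with rows P_1P_2, P_1P_3, P_1P_4 is zero.
Rows: (1, 1, -1), (0, 1, -1), (1, 3, -3).
Expanding along the first row: (1)(0) − (1)(1) + (-1)(-1) = 0.
Zero determinant ⇒ coplanar.

Yes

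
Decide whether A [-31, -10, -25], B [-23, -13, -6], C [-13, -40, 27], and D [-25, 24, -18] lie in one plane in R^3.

No

With A as base: AB = (8, -3, 19), AC = (18, -30, 52), AD = (6, 34, 7).
AC × AD = (-1978, 186, 792).
AB · (AC × AD) = -1334.
Since -1334 ≠ 0, the four points are not coplanar.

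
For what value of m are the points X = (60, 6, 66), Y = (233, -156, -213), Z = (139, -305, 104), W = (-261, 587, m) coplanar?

Coplanarity ⇔ det[XY; XZ; XW] = 0.
Expanding, this is linear in m: (-41005)m + (15909940) = 0.
So m = 388.

388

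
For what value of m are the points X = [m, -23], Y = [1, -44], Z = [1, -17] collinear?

The three points are collinear iff det[XY; XZ] = 0.
This determinant is linear in m: (-27)m + (27) = 0, so m = 1.

1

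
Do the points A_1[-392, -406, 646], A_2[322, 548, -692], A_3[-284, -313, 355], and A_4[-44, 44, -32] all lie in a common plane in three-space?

With A_1 as base: A_1A_2 = (714, 954, -1338), A_1A_3 = (108, 93, -291), A_1A_4 = (348, 450, -678).
A_1A_3 × A_1A_4 = (67896, -28044, 16236).
A_1A_2 · (A_1A_3 × A_1A_4) = 0.
The scalar triple product vanishes, so the four points are coplanar.

Yes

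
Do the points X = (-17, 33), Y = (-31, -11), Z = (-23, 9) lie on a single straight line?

No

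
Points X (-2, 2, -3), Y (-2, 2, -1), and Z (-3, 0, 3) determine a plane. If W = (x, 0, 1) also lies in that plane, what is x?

-3

The plane through X, Y, Z has equation 4x − 2y = -12.
Substituting W: (4)x + (0) = -12, so x = -3.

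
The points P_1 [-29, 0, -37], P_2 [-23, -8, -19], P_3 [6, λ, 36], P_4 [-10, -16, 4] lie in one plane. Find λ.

-28

The points are coplanar iff P_1P_2 · (P_1P_3 × P_1P_4) = 0.
Expanding, this is linear in λ: (-96)λ + (-2688) = 0.
So λ = -28.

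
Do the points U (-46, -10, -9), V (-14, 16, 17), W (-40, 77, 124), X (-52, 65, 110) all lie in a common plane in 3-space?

With U as base: UV = (32, 26, 26), UW = (6, 87, 133), UX = (-6, 75, 119).
UW × UX = (378, -1512, 972).
UV · (UW × UX) = -1944.
Since -1944 ≠ 0, the four points are not coplanar.

No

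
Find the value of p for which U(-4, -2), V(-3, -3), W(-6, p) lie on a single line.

The three points are collinear iff det[UV; UW] = 0.
This determinant is linear in p: (1)p + (0) = 0, so p = 0.

0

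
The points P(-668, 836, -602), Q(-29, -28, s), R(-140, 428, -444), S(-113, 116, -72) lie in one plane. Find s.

52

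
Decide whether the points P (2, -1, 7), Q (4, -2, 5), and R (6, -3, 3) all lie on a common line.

PQ = (2, -1, -2), PR = (4, -2, -4).
Each component of PR is 2 times the corresponding component of PQ, so PR = 2·PQ and the points are collinear.

Yes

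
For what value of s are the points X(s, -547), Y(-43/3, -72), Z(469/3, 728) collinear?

-347/3

Collinearity: (X − Y) must be parallel to (Z − Y) = (512/3, 800).
Cross-multiplying the components: (s − (-43/3))·(800) = (-475)·(512/3).
Solving gives s = -347/3.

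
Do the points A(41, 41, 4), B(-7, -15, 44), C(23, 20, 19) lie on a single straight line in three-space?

Yes

AB = (-48, -56, 40), AC = (-18, -21, 15).
Each component of AC is 3/8 times the corresponding component of AB, so AC = 3/8·AB and the points are collinear.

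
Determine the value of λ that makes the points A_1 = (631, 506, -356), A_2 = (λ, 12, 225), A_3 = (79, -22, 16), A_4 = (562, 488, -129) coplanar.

Coplanarity ⇔ det[A_1A_2; A_1A_3; A_1A_4] = 0.
Expanding, this is linear in λ: (-113160)λ + (6789600) = 0.
So λ = 60.

60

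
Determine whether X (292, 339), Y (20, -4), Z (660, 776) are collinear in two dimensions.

No

XY = (-272, -343), XZ = (368, 437).
If collinear, XZ would be a scalar multiple of XY. But (-272)·(437) ≠ (-343)·(368) (difference 7360), so they are not parallel; the points are not collinear.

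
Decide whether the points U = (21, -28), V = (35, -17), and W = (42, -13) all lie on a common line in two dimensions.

UV = (14, 11), UW = (21, 15).
If collinear, UW would be a scalar multiple of UV. But (14)·(15) ≠ (11)·(21) (difference -21), so they are not parallel; the points are not collinear.

No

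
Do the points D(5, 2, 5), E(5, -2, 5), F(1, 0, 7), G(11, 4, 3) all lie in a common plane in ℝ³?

No

With D as base: DE = (0, -4, 0), DF = (-4, -2, 2), DG = (6, 2, -2).
DF × DG = (0, 4, 4).
DE · (DF × DG) = -16.
Since -16 ≠ 0, the four points are not coplanar.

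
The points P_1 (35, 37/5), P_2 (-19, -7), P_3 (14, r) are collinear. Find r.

9/5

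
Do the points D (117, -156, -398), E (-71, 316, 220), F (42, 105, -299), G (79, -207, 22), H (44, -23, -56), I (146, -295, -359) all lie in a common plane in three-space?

The plane through D, E, F has normal n = DE × DF = (-114570, -27738, -13668) and equation n·P = -3637698.
Checking the remaining points: n·G = -3609960, n·H = -3637698, n·I = -3637698.
Since n·G = -3609960 ≠ -3637698, G is off the plane and the points are not all coplanar.

No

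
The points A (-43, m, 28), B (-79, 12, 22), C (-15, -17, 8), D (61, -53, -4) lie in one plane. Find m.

Coplanarity ⇔ det[AB; AC; AD] = 0.
Expanding, this is linear in m: (296)m + (2664) = 0.
So m = -9.

-9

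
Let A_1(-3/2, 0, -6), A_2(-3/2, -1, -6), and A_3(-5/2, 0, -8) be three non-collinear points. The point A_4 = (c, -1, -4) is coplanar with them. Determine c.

The plane through A_1, A_2, A_3 has equation 2x − 1z = 3.
Substituting A_4: (2)c + (4) = 3, so c = -1/2.

-1/2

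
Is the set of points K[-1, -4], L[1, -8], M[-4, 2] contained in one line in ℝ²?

Yes

KL = (2, -4), KM = (-3, 6).
Checking proportionality: KM = -3/2·KL, so the vectors are parallel and the points are collinear.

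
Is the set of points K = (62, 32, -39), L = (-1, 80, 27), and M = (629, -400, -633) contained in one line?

Yes

KL = (-63, 48, 66), KM = (567, -432, -594).
KL × KM = (0, 0, 0).
The cross product vanishes, so the three points are collinear.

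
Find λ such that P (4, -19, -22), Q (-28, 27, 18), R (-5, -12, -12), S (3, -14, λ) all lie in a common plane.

-20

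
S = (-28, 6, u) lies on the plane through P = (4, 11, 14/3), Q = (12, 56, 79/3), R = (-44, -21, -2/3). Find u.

29/3

The plane through P, Q, R has equation (1360/3)x − (2992/3)y + 1904z = -272.
Substituting S: (1904)u + (-56032/3) = -272, so u = 29/3.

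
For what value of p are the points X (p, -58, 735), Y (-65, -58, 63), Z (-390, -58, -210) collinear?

735

Collinearity requires XY × XZ = 0; each component is linear in p.
The y-component gives (-273)p + (200655) = 0, so p = 735.
The remaining components then also vanish.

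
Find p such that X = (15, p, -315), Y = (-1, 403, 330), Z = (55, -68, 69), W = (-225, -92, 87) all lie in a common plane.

Coplanarity ⇔ det[XY; XZ; XW] = 0.
Expanding, this is linear in p: (-72072)p + (-56648592) = 0.
So p = -786.

-786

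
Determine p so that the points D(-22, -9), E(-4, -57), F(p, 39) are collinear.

The three points are collinear iff det[DE; DF] = 0.
This determinant is linear in p: (48)p + (1920) = 0, so p = -40.

-40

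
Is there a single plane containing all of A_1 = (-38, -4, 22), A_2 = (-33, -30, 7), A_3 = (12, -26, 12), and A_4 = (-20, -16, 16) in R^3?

Yes

The four points are coplanar iff the 3×3 determinant with rows A_1A_2, A_1A_3, A_1A_4 is zero.
Rows: (5, -26, -15), (50, -22, -10), (18, -12, -6).
Expanding along the first row: (5)(12) − (-26)(-120) + (-15)(-204) = 0.
Zero determinant ⇒ coplanar.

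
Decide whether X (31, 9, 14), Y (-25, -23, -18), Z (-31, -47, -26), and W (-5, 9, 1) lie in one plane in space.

No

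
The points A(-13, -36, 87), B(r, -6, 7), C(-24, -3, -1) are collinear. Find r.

-23

Direction AC = (-11, 33, -88). From the y-coordinate of B, the parameter along the line is τ = (-6 − (-36))/33 = 10/11.
Then r = (-13) + 10/11·(-11) = -23.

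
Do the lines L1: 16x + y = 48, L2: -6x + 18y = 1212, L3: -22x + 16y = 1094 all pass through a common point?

No

The three lines meet at one point iff the augmented coefficient matrix [aᵢ bᵢ cᵢ] has rank < 3, i.e. its determinant vanishes.
Here the determinant is -900.
Nonzero, so no common point exists.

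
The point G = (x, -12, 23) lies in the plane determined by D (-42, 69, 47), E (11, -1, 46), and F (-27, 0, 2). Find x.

The plane through D, E, F has equation 3081x + 2370y − 2607z = -88401.
Substituting G: (3081)x + (-88401) = -88401, so x = 0.

0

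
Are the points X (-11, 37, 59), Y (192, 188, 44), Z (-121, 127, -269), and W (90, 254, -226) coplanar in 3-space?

Yes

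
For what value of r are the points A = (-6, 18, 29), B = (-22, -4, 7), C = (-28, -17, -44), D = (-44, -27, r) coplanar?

Normal to plane ABC: n = (836, -684, 76); plane equation n·P = -15124.
Requiring n·D = -15124: (76)r + (-18316) = -15124.
So r = 42.

42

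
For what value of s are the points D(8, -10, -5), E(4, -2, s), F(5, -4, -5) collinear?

Direction DF = (-3, 6, 0). From the x-coordinate of E, the parameter along the line is τ = (4 − 8)/(-3) = 4/3.
Then s = (-5) + 4/3·(0) = -5.

-5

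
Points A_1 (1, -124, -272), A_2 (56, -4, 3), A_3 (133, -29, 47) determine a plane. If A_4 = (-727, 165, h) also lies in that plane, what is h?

-595

The plane through A_1, A_2, A_3 has equation 12155x + 18755y − 10615z = 573815.
Substituting A_4: (-10615)h + (-5742110) = 573815, so h = -595.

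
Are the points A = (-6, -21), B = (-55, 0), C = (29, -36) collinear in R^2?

Yes

AB = (-49, 21), AC = (35, -15).
Twice the signed area of △ABC is (-49)(-15) − (21)(35) = 0.
The triangle is degenerate (zero area), so the points are collinear.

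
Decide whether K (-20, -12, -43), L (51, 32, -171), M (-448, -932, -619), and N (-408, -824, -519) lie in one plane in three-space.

No

The four points are coplanar iff the 3×3 determinant with rows KL, KM, KN is zero.
Rows: (71, 44, -128), (-428, -920, -576), (-388, -812, -476).
Expanding along the first row: (71)(-29792) − (44)(-19760) + (-128)(-9424) = -39520.
Nonzero ⇒ not coplanar.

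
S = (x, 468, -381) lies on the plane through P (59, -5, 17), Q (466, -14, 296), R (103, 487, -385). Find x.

A normal to the plane is n = PQ × PR = (-133650, 175890, 200640).
S lies in the plane iff n · PS = 0.
This gives (-133650)x + (11226600) = 0, so x = 84.

84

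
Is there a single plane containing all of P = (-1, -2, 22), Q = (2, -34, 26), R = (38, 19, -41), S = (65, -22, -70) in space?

A normal to the plane through P, Q, R is n = PQ × PR = (1932, 345, 1311).
The plane has equation n·X = 26220. For S: n·S = 26220.
Equal, so S lies in the plane and all four are coplanar.

Yes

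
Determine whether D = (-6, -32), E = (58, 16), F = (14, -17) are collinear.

Yes

DE = (64, 48), DF = (20, 15).
det[DE; DF] = (64)(15) − (48)(20) = 0.
The determinant is zero, so the points are collinear.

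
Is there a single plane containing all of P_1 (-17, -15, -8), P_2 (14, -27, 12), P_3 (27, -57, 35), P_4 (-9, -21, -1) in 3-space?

A normal to the plane through P_1, P_2, P_3 is n = P_1P_2 × P_1P_3 = (324, -453, -774).
The plane has equation n·P = 7479. For P_4: n·P_4 = 7371.
7371 ≠ 7479, so P_4 is off the plane.

No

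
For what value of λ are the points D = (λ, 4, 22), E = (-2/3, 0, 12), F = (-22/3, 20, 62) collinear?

-2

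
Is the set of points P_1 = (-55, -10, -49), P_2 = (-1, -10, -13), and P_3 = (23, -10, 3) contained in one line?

P_1P_2 = (54, 0, 36), P_1P_3 = (78, 0, 52).
Each component of P_1P_3 is 13/9 times the corresponding component of P_1P_2, so P_1P_3 = 13/9·P_1P_2 and the points are collinear.

Yes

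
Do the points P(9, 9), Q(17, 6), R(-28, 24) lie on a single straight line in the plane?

PQ = (8, -3), PR = (-37, 15).
det[PQ; PR] = (8)(15) − (-3)(-37) = 9.
The determinant is nonzero, so they are not collinear.

No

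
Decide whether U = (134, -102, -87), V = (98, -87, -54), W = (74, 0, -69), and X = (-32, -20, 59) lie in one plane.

With U as base: UV = (-36, 15, 33), UW = (-60, 102, 18), UX = (-166, 82, 146).
UW × UX = (13416, 5772, 12012).
UV · (UW × UX) = 0.
The scalar triple product vanishes, so the four points are coplanar.

Yes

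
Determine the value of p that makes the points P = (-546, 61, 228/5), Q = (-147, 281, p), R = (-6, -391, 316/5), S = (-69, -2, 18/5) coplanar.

Normal to plane PRS: n = (100464/5, 155376/5, 181584); plane equation n·X = -3974256/5.
Requiring n·Q = -3974256/5: (181584)p + (28892448/5) = -3974256/5.
So p = -181/5.

-181/5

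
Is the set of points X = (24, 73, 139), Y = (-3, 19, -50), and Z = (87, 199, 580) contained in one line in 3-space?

Yes

XY = (-27, -54, -189), XZ = (63, 126, 441).
Each component of XZ is -7/3 times the corresponding component of XY, so XZ = -7/3·XY and the points are collinear.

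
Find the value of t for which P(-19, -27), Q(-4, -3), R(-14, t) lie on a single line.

Collinearity: (R − P) must be parallel to (Q − P) = (15, 24).
Cross-multiplying the components: (t − (-27))·(15) = (5)·(24).
Solving gives t = -19.

-19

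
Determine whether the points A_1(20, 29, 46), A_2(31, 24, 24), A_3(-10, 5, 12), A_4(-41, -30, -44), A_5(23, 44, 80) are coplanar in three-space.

The plane through A_1, A_2, A_3 has normal n = A_1A_2 × A_1A_3 = (-358, 1034, -414) and equation n·P = 3782.
Checking the remaining points: n·A_4 = 1874, n·A_5 = 4142.
Since n·A_4 = 1874 ≠ 3782, A_4 is off the plane and the points are not all coplanar.

No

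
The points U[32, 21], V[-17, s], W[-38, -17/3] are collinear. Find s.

Collinearity: (V − U) must be parallel to (W − U) = (-70, -80/3).
Cross-multiplying the components: (s − 21)·(-70) = (-49)·(-80/3).
Solving gives s = 7/3.

7/3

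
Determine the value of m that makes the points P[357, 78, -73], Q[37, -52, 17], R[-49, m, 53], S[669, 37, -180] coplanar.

Coplanarity ⇔ det[PQ; PR; PS] = 0.
Expanding, this is linear in m: (6160)m + (-98560) = 0.
So m = 16.

16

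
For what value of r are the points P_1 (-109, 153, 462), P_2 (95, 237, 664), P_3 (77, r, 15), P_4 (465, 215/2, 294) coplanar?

The points are coplanar iff P_1P_2 · (P_1P_3 × P_1P_4) = 0.
Expanding, this is linear in r: (-150220)r + (-1802640) = 0.
So r = -12.

-12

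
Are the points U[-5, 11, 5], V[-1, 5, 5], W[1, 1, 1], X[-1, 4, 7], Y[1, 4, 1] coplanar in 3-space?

The plane through U, V, W has normal n = UV × UW = (24, 16, -4) and equation n·P = 36.
Checking the remaining points: n·X = 12, n·Y = 84.
Since n·X = 12 ≠ 36, X is off the plane and the points are not all coplanar.

No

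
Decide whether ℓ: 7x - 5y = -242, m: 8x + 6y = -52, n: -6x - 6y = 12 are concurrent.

No

The three lines meet at one point iff the augmented coefficient matrix [aᵢ bᵢ cᵢ] has rank < 3, i.e. its determinant vanishes.
Here the determinant is 144.
Nonzero, so no common point exists.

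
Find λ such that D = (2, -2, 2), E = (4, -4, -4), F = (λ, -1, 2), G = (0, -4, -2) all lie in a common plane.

The points are coplanar iff DE · (DF × DG) = 0.
Expanding, this is linear in λ: (4)λ + (-28) = 0.
So λ = 7.

7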